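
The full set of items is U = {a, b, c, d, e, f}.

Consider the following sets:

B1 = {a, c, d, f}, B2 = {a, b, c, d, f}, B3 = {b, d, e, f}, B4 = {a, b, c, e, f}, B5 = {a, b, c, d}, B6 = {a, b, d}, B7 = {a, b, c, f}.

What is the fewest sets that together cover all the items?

2

B3 and B7 together: B3 ∪ B7 = {a, b, c, d, e, f} — every item is covered.
No single set has all 6 items (the largest, B2, has 5), so 2 is optimal.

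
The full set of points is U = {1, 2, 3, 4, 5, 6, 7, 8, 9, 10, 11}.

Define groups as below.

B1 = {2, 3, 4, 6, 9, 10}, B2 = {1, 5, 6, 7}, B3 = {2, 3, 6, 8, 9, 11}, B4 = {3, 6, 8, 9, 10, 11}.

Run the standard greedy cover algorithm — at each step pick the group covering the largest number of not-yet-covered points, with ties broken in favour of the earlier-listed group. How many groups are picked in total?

Greedy: pick B1 (covers 6 new) → pick B2 (covers 3 new) → pick B3 (covers 2 new). Total picks: 3.

3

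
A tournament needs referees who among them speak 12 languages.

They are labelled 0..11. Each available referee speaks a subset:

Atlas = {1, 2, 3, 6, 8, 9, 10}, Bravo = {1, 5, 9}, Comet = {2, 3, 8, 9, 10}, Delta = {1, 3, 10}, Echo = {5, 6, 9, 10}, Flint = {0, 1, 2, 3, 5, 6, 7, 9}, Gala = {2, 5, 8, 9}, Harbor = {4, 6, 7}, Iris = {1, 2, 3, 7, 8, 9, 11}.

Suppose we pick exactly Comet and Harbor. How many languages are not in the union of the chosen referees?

4

Union of Comet, Harbor = {2, 3, 4, 6, 7, 8, 9, 10}.
Not covered: 0, 1, 5, 11 — 4 languages.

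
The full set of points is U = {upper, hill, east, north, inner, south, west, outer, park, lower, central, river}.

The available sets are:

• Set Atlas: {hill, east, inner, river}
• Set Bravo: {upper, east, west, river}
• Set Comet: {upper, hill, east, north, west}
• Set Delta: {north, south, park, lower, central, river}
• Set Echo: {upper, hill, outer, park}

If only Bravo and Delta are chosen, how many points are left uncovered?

3

Union of Bravo, Delta = {upper, east, north, south, west, park, lower, central, river}.
Not covered: hill, inner, outer — 3 points.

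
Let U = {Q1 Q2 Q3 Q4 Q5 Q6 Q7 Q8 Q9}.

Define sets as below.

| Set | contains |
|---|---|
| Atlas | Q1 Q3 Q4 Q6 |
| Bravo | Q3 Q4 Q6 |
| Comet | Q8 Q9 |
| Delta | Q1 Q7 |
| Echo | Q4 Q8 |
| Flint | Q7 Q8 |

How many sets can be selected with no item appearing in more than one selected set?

3

Bravo, Comet, Delta are pairwise disjoint (Bravo={Q3,Q4,Q6}; Comet={Q8,Q9}; Delta={Q1,Q7}).
Every remaining set overlaps one of these, and no 4 of the listed sets are pairwise disjoint, so 3 is the maximum.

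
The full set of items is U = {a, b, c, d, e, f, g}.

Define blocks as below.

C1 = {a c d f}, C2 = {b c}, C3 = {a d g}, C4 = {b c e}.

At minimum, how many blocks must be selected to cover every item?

Take {C1, C3, C4}. Their union is {a, b, c, d, e, f, g}, which is all 7 items.
Only C4 contains e, so C4 is forced; the remaining 4 items need at least 2 more blocks (each remaining block adds at most 3) — so at least 3 blocks are needed, and 3 is optimal.

3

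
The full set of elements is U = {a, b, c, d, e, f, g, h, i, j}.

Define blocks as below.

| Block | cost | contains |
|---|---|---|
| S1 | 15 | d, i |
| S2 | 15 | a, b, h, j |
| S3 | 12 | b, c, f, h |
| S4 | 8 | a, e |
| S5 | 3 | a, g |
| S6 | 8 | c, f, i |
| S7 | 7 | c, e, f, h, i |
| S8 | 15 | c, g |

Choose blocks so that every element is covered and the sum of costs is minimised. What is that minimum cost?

S1, S2, S5, S7 together cover every element (S1 ∪ S2 ∪ S5 ∪ S7 = {a, b, c, d, e, f, g, h, i, j}); total cost 15 + 15 + 3 + 7 = 40.
No covering selection has total cost below 40.

40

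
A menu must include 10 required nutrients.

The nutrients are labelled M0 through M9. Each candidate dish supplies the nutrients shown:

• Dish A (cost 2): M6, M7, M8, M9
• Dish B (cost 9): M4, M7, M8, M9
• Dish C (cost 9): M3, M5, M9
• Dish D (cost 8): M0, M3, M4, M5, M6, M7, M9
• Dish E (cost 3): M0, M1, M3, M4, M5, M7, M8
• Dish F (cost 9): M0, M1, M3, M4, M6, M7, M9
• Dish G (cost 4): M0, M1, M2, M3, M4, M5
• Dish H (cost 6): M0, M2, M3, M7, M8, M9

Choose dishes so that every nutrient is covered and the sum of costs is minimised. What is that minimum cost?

6

A, G together cover every nutrient (A ∪ G = {M0, M1, M2, M3, M4, M5, M6, M7, M8, M9}); total cost 2 + 4 = 6.
The greedy pick E, A, G costs 9; no covering selection beats 6.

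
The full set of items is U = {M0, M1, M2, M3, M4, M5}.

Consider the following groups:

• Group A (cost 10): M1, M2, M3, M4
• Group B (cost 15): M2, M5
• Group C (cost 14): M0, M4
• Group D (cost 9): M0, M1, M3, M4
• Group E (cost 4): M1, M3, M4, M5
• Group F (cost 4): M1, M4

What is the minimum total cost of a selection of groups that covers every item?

A, D, E together cover every item (A ∪ D ∪ E = {M0, M1, M2, M3, M4, M5}); total cost 10 + 9 + 4 = 23.
No covering selection has total cost below 23.

23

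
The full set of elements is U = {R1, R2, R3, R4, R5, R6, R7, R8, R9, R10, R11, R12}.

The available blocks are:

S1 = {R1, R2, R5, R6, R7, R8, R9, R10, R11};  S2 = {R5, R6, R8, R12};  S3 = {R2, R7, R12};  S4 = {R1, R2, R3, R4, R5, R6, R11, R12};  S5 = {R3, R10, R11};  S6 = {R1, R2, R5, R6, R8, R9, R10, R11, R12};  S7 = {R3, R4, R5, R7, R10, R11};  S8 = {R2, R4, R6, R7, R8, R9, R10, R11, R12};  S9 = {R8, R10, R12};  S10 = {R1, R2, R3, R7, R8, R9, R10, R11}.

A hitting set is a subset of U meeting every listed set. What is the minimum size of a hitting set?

2

H = {R10, R12} meets every block (each contains at least one member of H), and |H| = 2.
The blocks S2, S5 are pairwise disjoint, so any hitting set needs a separate element for each — at least 2. Hence 2 is optimal.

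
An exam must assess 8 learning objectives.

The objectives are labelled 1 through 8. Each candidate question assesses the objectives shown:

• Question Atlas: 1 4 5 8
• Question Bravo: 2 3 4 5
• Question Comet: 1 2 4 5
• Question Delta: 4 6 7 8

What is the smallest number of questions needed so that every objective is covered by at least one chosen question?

3

Take {Bravo, Comet, Delta}. Their union is {1, 2, 3, 4, 5, 6, 7, 8}, which is all 8 objectives.
Only Bravo contains 3, so Bravo is forced; the remaining 4 objectives need at least 2 more questions (each remaining question adds at most 3) — so at least 3 questions are needed, and 3 is optimal.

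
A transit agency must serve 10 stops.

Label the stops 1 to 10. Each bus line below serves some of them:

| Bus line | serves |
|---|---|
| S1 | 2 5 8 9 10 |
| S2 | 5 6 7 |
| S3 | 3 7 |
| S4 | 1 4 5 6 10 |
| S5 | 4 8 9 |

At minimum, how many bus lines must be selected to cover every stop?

3

S1 and S3 and S4 together: S1 ∪ S3 ∪ S4 = {1, 2, 3, 4, 5, 6, 7, 8, 9, 10} — every stop is covered.
Only S4 contains 1, so S4 is forced; the remaining 5 stops need at least 2 more bus lines (each remaining bus line adds at most 3) — so at least 3 bus lines are needed, and 3 is optimal.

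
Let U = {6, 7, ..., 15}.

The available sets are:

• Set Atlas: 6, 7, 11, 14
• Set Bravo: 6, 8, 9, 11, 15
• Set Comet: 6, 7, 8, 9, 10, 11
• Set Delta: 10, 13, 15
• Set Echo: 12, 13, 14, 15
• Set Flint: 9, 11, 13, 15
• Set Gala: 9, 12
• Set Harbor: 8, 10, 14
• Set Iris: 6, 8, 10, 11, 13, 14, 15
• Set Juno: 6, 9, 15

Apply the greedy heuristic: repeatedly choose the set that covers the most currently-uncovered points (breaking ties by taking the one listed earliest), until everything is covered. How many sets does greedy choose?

Greedy: pick Iris (covers 7 new) → pick Comet (covers 2 new) → pick Echo (covers 1 new). Total picks: 3.
(The true minimum cover uses only 2 sets, so greedy is not optimal here.)

3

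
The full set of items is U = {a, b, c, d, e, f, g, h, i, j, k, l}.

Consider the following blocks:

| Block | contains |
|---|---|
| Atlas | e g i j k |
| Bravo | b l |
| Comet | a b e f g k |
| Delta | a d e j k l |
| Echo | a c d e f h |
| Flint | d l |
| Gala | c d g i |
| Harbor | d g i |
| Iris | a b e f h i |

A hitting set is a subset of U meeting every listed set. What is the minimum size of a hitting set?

3

Take T = {a, i, l}. Each listed block contains at least one of these, so T is a hitting set of size 3.
No choice of 2 items meets every block, so 3 is the minimum.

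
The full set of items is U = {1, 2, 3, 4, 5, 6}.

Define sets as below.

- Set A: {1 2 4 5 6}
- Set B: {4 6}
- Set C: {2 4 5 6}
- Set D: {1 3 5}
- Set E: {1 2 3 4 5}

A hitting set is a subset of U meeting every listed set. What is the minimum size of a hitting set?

The 2 items {3, 4} hit every set.
The sets B, D are pairwise disjoint, so any hitting set needs a separate item for each — at least 2. Hence 2 is optimal.

2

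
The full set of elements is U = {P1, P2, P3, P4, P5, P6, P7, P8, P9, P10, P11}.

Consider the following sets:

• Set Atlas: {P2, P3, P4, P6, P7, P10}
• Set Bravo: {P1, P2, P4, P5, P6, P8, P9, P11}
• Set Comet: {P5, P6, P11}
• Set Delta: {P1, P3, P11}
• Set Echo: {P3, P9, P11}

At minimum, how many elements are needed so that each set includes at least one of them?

The 2 elements {P6, P11} hit every set.
No single element lies in every set, so at least 2 are needed and 2 is optimal.

2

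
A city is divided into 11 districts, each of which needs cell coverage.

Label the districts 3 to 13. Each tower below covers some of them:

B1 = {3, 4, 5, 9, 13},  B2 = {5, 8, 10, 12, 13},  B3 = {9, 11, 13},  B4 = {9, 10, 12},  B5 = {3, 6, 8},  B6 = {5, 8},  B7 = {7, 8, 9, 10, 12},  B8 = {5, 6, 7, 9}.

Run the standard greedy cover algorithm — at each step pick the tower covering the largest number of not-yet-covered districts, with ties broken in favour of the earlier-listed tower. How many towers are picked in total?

4

Greedy: pick B1 (covers 5 new) → pick B7 (covers 4 new) → pick B3 (covers 1 new) → pick B5 (covers 1 new). Total picks: 4.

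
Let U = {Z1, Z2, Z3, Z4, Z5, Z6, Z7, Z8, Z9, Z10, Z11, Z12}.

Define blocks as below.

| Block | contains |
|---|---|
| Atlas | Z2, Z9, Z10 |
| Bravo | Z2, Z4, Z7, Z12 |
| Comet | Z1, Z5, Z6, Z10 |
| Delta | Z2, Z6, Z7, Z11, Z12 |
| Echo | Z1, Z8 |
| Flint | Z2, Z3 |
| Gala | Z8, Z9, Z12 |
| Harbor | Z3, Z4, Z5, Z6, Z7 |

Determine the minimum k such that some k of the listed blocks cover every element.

4

Take {Comet, Delta, Gala, Harbor}. Their union is {Z1, Z2, Z3, Z4, Z5, Z6, Z7, Z8, Z9, Z10, Z11, Z12}, which is all 12 elements.
Only Delta contains Z11, so Delta is forced; the remaining 7 elements need at least 3 more blocks (each remaining block adds at most 3) — so at least 4 blocks are needed, and 4 is optimal.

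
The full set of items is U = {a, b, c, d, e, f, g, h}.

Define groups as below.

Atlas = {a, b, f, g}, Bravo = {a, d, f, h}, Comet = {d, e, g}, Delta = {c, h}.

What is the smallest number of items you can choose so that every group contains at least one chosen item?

T = {g, h} meets every group (each contains at least one member of T), and |T| = 2.
The groups Comet, Delta are pairwise disjoint, so any hitting set needs a separate item for each — at least 2. Hence 2 is optimal.

2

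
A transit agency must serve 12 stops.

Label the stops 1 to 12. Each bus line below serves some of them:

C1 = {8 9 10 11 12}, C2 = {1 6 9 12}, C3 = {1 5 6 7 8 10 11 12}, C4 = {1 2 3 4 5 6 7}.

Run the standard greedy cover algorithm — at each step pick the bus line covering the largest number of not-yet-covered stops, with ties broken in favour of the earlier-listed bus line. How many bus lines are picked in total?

3

Greedy: pick C3 (covers 8 new) → pick C4 (covers 3 new) → pick C1 (covers 1 new). Total picks: 3.
(The true minimum cover uses only 2 bus lines, so greedy is not optimal here.)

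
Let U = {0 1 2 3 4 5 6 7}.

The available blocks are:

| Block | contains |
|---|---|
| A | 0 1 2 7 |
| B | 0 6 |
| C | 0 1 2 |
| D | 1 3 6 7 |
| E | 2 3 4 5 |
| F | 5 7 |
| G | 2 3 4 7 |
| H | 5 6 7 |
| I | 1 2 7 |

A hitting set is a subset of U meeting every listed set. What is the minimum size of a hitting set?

The 3 items {0, 5, 7} hit every block.
No choice of 2 items meets every block, so 3 is the minimum.

3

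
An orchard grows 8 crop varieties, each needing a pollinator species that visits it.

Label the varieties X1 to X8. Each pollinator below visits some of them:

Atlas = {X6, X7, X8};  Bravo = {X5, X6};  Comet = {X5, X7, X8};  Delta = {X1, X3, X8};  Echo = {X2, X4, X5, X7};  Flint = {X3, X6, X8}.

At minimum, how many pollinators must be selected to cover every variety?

3

Take {Bravo, Delta, Echo}. Their union is {X1, X2, X3, X4, X5, X6, X7, X8}, which is all 8 varieties.
Only Delta contains X1, so Delta is forced; the remaining 5 varieties need at least 2 more pollinators (each remaining pollinator adds at most 4) — so at least 3 pollinators are needed, and 3 is optimal.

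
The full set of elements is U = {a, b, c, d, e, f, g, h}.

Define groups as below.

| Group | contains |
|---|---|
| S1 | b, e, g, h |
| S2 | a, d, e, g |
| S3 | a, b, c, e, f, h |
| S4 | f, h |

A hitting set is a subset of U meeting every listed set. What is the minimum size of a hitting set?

2

Take T = {g, h}. Each listed group contains at least one of these, so T is a hitting set of size 2.
The groups S2, S4 are pairwise disjoint, so any hitting set needs a separate element for each — at least 2. Hence 2 is optimal.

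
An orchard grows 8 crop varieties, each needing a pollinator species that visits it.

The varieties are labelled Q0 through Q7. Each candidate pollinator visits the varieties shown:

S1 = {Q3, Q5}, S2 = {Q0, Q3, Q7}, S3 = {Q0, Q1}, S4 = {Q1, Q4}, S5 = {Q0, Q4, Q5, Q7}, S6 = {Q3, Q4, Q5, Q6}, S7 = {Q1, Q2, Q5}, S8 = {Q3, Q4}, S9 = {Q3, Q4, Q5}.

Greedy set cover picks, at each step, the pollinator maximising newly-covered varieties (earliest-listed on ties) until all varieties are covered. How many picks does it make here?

Greedy: pick S5 (covers 4 new) → pick S6 (covers 2 new) → pick S7 (covers 2 new). Total picks: 3.

3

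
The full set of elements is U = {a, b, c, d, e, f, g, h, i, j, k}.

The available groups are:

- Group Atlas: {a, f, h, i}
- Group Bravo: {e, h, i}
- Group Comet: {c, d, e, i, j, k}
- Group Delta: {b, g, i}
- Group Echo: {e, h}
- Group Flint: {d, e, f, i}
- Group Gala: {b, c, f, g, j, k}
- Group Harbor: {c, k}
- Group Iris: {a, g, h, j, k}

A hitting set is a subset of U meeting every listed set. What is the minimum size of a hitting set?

3

The 3 elements {c, h, i} hit every group.
The groups Delta, Echo, Harbor are pairwise disjoint, so any hitting set needs a separate element for each — at least 3. Hence 3 is optimal.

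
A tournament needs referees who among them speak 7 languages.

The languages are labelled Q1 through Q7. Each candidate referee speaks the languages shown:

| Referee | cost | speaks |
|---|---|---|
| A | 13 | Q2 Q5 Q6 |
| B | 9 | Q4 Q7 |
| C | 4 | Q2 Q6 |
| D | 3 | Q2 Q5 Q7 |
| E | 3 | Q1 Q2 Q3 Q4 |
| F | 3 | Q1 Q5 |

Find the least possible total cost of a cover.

C, D, E together cover every language (C ∪ D ∪ E = {Q1, Q2, Q3, Q4, Q5, Q6, Q7}); total cost 4 + 3 + 3 = 10.
No covering selection has total cost below 10.

10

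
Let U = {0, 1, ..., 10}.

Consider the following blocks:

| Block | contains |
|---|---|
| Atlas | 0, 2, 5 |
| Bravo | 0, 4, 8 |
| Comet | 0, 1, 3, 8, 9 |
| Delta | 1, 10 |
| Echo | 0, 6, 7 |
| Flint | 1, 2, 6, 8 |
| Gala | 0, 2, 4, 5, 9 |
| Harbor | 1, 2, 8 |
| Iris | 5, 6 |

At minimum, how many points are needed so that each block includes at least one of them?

H = {0, 1, 5} meets every block (each contains at least one member of H), and |H| = 3.
The blocks Bravo, Delta, Iris are pairwise disjoint, so any hitting set needs a separate point for each — at least 3. Hence 3 is optimal.

3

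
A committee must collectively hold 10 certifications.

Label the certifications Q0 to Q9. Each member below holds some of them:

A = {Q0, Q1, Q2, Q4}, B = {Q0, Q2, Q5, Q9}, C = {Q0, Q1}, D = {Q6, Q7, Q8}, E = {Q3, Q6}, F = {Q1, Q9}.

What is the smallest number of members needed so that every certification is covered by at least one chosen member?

Take {A, B, D, E}. Their union is {Q0, Q1, Q2, Q3, Q4, Q5, Q6, Q7, Q8, Q9}, which is all 10 certifications.
No 3 of the 6 members cover everything (all 20 combinations miss at least one certification), so 4 is optimal.

4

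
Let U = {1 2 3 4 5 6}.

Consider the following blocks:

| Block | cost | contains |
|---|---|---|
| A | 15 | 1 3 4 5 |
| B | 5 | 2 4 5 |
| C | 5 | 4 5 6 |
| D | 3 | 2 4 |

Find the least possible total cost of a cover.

A, C, D together cover every element (A ∪ C ∪ D = {1, 2, 3, 4, 5, 6}); total cost 15 + 5 + 3 = 23.
No covering selection has total cost below 23.

23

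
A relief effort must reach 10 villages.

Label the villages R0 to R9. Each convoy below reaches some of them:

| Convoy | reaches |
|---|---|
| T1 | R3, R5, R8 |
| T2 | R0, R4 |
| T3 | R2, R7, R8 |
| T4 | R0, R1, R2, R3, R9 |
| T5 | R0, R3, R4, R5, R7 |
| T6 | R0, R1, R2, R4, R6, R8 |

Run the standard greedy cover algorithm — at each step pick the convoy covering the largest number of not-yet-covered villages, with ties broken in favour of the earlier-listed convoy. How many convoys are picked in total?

Greedy: pick T6 (covers 6 new) → pick T5 (covers 3 new) → pick T4 (covers 1 new). Total picks: 3.

3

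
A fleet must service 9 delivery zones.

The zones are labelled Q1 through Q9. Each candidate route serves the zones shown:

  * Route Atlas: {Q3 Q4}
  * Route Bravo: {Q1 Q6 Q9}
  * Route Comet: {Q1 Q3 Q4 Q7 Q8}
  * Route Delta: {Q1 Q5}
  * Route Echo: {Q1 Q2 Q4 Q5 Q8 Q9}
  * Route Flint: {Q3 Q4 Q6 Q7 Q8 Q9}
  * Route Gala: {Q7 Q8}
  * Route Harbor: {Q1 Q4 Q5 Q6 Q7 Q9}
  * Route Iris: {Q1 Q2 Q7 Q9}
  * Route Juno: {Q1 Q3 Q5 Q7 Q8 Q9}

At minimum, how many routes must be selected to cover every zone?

Echo and Flint together: Echo ∪ Flint = {Q1, Q2, Q3, Q4, Q5, Q6, Q7, Q8, Q9} — every zone is covered.
No single route has all 9 zones (the largest, Echo, has 6), so 2 is optimal.

2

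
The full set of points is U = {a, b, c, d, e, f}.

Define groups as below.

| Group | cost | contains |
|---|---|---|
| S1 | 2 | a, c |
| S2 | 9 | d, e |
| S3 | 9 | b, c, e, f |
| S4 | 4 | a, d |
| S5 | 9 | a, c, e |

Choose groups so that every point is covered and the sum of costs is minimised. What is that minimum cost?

S3, S4 together cover every point (S3 ∪ S4 = {a, b, c, d, e, f}); total cost 9 + 4 = 13.
The greedy pick S1, S3, S4 costs 15; no covering selection beats 13.

13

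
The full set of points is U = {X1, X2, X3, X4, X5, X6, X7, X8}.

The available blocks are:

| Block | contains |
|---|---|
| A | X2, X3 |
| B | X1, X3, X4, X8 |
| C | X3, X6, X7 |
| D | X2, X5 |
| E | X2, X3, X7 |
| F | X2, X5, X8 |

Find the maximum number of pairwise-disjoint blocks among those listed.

C, F are pairwise disjoint (C={X3,X6,X7}; F={X2,X5,X8}).
Every remaining block overlaps one of these, and no 3 of the listed blocks are pairwise disjoint, so 2 is the maximum.

2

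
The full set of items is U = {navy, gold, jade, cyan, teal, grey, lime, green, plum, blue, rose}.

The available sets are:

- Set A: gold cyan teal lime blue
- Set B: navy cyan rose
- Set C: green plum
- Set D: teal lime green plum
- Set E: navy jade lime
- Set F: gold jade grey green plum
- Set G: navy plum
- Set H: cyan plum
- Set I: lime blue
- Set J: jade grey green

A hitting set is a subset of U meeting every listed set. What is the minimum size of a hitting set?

The 4 items {navy, grey, plum, blue} hit every set.
No choice of 3 items meets every set, so 4 is the minimum.

4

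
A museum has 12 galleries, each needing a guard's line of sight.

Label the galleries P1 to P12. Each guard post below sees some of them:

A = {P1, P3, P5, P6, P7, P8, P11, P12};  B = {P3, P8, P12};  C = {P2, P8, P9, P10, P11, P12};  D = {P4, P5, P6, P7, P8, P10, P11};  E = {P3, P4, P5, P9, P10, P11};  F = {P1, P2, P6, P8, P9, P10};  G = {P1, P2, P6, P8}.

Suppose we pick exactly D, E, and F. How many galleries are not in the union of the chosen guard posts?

1

Union of D, E, F = {P1, P2, P3, P4, P5, P6, P7, P8, P9, P10, P11}.
Not covered: P12 — 1 gallery.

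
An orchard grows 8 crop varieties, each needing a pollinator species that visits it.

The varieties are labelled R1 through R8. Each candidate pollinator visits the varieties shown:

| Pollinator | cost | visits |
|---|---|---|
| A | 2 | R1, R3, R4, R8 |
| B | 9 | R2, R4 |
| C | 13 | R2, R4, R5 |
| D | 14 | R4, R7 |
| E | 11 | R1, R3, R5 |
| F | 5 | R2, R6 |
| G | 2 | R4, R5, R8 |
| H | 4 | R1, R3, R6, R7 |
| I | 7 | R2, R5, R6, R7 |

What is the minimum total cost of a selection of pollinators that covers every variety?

A, I together cover every variety (A ∪ I = {R1, R2, R3, R4, R5, R6, R7, R8}); total cost 2 + 7 = 9.
No covering selection has total cost below 9.

9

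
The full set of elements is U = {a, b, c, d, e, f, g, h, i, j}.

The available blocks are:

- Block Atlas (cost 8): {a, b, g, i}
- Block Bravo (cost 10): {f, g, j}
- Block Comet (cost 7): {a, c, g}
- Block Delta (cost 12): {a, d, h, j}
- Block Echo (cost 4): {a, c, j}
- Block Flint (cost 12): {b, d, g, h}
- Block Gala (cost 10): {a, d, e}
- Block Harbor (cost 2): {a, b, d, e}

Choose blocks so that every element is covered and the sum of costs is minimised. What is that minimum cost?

36

Atlas, Bravo, Delta, Echo, Harbor together cover every element (Atlas ∪ Bravo ∪ Delta ∪ Echo ∪ Harbor = {a, b, c, d, e, f, g, h, i, j}); total cost 8 + 10 + 12 + 4 + 2 = 36.
No covering selection has total cost below 36.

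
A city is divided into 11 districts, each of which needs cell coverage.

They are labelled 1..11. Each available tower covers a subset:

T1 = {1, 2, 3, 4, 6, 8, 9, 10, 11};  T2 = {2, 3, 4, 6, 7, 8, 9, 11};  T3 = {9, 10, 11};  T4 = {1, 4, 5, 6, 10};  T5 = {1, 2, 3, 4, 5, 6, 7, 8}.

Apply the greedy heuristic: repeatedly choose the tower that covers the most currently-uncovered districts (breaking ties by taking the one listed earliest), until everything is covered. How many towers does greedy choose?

Greedy: pick T1 (covers 9 new) → pick T5 (covers 2 new). Total picks: 2.

2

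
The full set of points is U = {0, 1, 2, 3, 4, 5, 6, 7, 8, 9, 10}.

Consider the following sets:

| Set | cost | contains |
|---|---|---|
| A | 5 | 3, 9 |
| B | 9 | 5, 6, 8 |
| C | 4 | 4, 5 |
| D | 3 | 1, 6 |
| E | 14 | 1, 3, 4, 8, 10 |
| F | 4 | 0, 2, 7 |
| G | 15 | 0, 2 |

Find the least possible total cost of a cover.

30

A, C, D, E, F together cover every point (A ∪ C ∪ D ∪ E ∪ F = {0, 1, 2, 3, 4, 5, 6, 7, 8, 9, 10}); total cost 5 + 4 + 3 + 14 + 4 = 30.
No covering selection has total cost below 30.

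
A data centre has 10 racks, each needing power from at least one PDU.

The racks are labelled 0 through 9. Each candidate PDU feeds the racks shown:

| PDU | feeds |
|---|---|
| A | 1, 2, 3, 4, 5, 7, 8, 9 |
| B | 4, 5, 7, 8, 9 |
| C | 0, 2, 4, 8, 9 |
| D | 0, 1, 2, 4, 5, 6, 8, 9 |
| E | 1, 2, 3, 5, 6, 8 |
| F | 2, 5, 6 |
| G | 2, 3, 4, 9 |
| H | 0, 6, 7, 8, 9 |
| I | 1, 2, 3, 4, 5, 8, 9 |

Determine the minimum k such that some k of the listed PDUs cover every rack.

2

Take {H, I}. Their union is {0, 1, 2, 3, 4, 5, 6, 7, 8, 9}, which is all 10 racks.
No single PDU has all 10 racks (the largest, A, has 8), so 2 is optimal.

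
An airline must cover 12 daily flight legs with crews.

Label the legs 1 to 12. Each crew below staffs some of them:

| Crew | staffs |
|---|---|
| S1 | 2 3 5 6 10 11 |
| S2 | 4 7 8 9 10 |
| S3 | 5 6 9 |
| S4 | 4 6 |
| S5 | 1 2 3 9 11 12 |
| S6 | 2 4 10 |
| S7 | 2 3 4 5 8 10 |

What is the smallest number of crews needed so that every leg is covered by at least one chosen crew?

3

Take {S1, S2, S5}. Their union is {1, 2, 3, 4, 5, 6, 7, 8, 9, 10, 11, 12}, which is all 12 legs.
Only S5 contains 1, so S5 is forced; the remaining 6 legs need at least 2 more crews (each remaining crew adds at most 4) — so at least 3 crews are needed, and 3 is optimal.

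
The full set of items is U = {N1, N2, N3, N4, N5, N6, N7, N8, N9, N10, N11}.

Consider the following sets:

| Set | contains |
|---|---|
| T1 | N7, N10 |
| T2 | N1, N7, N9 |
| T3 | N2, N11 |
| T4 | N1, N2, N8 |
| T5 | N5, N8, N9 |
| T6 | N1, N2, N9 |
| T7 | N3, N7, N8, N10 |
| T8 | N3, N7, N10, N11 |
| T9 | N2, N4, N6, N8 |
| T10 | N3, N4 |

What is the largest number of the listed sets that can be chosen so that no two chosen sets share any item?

4

T1, T3, T5, T10 are pairwise disjoint (T1={N7,N10}; T3={N2,N11}; T5={N5,N8,N9}; T10={N3,N4}).
Every remaining set overlaps one of these, and no 5 of the listed sets are pairwise disjoint, so 4 is the maximum.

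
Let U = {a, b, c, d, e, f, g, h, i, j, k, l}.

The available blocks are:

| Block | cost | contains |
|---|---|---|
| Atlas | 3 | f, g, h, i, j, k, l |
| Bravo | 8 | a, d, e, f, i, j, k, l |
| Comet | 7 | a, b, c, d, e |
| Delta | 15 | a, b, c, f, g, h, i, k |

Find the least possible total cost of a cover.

Atlas, Comet together cover every point (Atlas ∪ Comet = {a, b, c, d, e, f, g, h, i, j, k, l}); total cost 3 + 7 = 10.
No covering selection has total cost below 10.

10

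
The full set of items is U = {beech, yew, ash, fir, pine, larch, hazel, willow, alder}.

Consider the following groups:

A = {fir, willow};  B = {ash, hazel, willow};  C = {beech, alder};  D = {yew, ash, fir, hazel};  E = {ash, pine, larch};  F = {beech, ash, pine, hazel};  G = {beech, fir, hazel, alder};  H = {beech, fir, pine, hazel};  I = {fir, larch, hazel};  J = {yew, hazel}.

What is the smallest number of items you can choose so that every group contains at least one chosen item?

Take T = {beech, yew, larch, willow}. Each listed group contains at least one of these, so T is a hitting set of size 4.
The groups A, C, E, J are pairwise disjoint, so any hitting set needs a separate item for each — at least 4. Hence 4 is optimal.

4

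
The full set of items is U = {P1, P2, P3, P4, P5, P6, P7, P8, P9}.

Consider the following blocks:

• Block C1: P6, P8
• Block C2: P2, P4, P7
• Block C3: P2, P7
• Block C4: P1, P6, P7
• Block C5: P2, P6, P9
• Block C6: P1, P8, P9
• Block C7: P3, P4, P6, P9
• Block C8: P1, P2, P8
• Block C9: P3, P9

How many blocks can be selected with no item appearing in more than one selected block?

3

C1, C2, C9 are pairwise disjoint (C1={P6,P8}; C2={P2,P4,P7}; C9={P3,P9}).
Every remaining block overlaps one of these, and no 4 of the listed blocks are pairwise disjoint, so 3 is the maximum.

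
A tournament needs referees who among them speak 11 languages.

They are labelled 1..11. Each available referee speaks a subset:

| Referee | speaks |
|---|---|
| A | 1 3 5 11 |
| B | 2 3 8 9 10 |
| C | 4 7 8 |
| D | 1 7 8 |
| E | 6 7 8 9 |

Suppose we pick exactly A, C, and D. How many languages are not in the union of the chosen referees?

4

Union of A, C, D = {1, 3, 4, 5, 7, 8, 11}.
Not covered: 2, 6, 9, 10 — 4 languages.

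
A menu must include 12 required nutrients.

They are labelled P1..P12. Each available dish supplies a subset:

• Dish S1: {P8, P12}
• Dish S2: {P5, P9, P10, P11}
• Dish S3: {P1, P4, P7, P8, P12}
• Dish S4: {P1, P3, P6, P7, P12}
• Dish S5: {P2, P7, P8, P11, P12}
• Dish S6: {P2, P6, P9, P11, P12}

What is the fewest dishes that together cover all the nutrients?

S2 and S3 and S4 and S6 together: S2 ∪ S3 ∪ S4 ∪ S6 = {P1, P2, P3, P4, P5, P6, P7, P8, P9, P10, P11, P12} — every nutrient is covered.
No 3 of the 6 dishes cover everything (all 20 combinations miss at least one nutrient), so 4 is optimal.

4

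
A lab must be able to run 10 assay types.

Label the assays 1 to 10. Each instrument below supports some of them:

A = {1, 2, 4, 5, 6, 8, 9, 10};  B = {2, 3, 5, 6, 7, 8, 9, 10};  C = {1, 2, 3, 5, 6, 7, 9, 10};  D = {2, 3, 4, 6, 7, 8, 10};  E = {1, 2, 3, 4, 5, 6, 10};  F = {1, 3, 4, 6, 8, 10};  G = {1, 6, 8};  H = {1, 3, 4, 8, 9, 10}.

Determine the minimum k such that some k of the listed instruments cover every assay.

B and F together: B ∪ F = {1, 2, 3, 4, 5, 6, 7, 8, 9, 10} — every assay is covered.
No single instrument has all 10 assays (the largest, A, has 8), so 2 is optimal.

2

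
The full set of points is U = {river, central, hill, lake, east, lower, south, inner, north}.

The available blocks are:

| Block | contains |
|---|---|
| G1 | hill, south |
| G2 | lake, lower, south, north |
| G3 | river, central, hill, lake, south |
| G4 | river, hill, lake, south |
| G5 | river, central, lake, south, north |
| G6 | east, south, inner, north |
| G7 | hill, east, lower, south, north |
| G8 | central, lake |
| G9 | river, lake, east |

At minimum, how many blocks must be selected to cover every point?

Take {G3, G6, G7}. Their union is {river, central, hill, lake, east, lower, south, inner, north}, which is all 9 points.
Only G6 contains inner, so G6 is forced; the remaining 5 points need at least 2 more blocks (each remaining block adds at most 4) — so at least 3 blocks are needed, and 3 is optimal.

3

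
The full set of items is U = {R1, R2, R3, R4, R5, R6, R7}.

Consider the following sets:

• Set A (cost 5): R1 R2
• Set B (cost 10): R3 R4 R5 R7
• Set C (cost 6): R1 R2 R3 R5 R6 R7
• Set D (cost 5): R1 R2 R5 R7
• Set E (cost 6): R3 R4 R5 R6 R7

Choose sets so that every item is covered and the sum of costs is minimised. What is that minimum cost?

11

A, E together cover every item (A ∪ E = {R1, R2, R3, R4, R5, R6, R7}); total cost 5 + 6 = 11.
The greedy pick C, E costs 12; no covering selection beats 11.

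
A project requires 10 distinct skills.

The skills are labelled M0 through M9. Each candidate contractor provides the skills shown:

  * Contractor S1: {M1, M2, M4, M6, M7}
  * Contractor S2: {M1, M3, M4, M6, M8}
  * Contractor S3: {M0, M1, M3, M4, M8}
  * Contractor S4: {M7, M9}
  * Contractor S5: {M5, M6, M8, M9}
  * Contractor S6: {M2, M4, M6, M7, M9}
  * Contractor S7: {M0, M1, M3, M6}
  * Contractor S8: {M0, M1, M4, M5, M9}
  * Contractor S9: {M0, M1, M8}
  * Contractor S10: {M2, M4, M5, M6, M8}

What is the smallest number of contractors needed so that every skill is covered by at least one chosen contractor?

3

S6 and S7 and S10 together: S6 ∪ S7 ∪ S10 = {M0, M1, M2, M3, M4, M5, M6, M7, M8, M9} — every skill is covered.
No 2 of the 10 contractors cover everything (all 45 combinations miss at least one skill), so 3 is optimal.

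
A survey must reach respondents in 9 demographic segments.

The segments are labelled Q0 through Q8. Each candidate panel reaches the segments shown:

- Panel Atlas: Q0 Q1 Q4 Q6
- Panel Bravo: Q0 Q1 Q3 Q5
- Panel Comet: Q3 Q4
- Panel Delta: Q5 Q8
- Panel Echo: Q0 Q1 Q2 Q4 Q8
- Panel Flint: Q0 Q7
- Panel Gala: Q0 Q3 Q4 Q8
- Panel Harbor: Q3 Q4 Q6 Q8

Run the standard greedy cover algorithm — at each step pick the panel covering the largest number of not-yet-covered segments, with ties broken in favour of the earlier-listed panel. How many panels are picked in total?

Greedy: pick Echo (covers 5 new) → pick Bravo (covers 2 new) → pick Atlas (covers 1 new) → pick Flint (covers 1 new). Total picks: 4.

4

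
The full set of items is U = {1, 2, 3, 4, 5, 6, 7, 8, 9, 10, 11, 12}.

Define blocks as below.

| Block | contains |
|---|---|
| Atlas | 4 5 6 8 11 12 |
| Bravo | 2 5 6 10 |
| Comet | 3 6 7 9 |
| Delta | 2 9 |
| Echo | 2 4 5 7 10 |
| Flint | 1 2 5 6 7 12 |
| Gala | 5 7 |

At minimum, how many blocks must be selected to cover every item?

4

Atlas and Comet and Echo and Flint together: Atlas ∪ Comet ∪ Echo ∪ Flint = {1, 2, 3, 4, 5, 6, 7, 8, 9, 10, 11, 12} — every item is covered.
No 3 of the 7 blocks cover everything (all 35 combinations miss at least one item), so 4 is optimal.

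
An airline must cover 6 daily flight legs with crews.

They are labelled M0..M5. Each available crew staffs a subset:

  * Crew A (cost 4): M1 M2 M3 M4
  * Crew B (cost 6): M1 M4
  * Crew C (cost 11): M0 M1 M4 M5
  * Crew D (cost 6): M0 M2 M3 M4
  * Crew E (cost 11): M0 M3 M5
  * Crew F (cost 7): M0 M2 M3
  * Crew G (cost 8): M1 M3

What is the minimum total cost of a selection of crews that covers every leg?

15

A, C together cover every leg (A ∪ C = {M0, M1, M2, M3, M4, M5}); total cost 4 + 11 = 15.
No covering selection has total cost below 15.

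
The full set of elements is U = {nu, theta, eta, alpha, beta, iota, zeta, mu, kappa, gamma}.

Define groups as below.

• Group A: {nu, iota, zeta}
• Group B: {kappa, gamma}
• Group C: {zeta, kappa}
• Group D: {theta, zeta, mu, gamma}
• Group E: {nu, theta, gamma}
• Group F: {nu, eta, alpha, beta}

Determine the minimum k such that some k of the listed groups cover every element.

4

A, C, D, and F cover everything between them: the union {nu, theta, eta, alpha, beta, iota, zeta, mu, kappa, gamma} is all of U.
Only A contains iota, so A is forced; the remaining 7 elements need at least 3 more groups (each remaining group adds at most 3) — so at least 4 groups are needed, and 4 is optimal.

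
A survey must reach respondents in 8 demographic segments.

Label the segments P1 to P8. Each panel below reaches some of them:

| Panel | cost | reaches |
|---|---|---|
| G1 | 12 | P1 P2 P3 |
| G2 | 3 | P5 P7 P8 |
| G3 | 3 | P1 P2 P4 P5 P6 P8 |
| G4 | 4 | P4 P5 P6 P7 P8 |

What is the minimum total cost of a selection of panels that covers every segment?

G1, G4 together cover every segment (G1 ∪ G4 = {P1, P2, P3, P4, P5, P6, P7, P8}); total cost 12 + 4 = 16.
The greedy pick G3, G2, G1 costs 18; no covering selection beats 16.

16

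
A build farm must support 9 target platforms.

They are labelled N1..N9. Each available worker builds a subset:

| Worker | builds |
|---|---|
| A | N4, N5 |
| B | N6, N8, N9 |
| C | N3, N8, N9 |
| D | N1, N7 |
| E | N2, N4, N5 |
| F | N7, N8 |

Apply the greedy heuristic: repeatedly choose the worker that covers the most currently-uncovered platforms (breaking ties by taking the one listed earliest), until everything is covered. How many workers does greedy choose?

4

Greedy: pick B (covers 3 new) → pick E (covers 3 new) → pick D (covers 2 new) → pick C (covers 1 new). Total picks: 4.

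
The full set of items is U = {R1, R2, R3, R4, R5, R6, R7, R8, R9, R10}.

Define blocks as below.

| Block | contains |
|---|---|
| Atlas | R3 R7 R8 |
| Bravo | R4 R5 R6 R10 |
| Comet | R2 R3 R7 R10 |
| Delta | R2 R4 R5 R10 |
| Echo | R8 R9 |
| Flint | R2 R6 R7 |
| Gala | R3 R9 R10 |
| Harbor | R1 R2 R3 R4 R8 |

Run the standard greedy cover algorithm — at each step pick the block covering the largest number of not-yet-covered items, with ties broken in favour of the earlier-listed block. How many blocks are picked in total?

4

Greedy: pick Harbor (covers 5 new) → pick Bravo (covers 3 new) → pick Atlas (covers 1 new) → pick Echo (covers 1 new). Total picks: 4.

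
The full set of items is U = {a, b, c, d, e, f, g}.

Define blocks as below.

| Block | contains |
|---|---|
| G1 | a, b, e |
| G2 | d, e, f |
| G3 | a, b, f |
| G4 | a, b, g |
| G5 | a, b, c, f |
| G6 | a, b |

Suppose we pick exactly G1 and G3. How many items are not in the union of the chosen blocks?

3

Union of G1, G3 = {a, b, e, f}.
Not covered: c, d, g — 3 items.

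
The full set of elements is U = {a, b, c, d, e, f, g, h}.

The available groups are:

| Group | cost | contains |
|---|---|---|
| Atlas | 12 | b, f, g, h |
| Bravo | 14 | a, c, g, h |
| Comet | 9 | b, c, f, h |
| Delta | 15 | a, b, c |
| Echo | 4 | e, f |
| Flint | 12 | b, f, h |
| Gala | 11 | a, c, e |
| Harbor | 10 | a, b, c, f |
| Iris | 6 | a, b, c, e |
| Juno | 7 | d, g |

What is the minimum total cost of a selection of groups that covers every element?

22

Comet, Iris, Juno together cover every element (Comet ∪ Iris ∪ Juno = {a, b, c, d, e, f, g, h}); total cost 9 + 6 + 7 = 22.
The greedy pick Iris, Juno, Echo, Comet costs 26; no covering selection beats 22.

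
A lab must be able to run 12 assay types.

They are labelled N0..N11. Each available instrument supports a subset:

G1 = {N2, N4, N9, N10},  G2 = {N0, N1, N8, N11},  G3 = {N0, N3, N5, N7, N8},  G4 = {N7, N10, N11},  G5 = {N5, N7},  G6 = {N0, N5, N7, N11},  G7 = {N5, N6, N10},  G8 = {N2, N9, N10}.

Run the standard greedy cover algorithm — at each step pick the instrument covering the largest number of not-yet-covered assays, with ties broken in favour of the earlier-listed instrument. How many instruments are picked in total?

4

Greedy: pick G3 (covers 5 new) → pick G1 (covers 4 new) → pick G2 (covers 2 new) → pick G7 (covers 1 new). Total picks: 4.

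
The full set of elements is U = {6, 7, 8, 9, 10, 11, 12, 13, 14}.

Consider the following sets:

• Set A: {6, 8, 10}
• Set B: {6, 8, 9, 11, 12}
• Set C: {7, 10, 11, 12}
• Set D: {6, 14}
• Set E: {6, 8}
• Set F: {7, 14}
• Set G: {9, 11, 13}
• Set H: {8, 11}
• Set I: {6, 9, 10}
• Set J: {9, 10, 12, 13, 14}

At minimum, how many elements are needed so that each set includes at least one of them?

3

The 3 elements {6, 11, 14} hit every set.
The sets E, F, G are pairwise disjoint, so any hitting set needs a separate element for each — at least 3. Hence 3 is optimal.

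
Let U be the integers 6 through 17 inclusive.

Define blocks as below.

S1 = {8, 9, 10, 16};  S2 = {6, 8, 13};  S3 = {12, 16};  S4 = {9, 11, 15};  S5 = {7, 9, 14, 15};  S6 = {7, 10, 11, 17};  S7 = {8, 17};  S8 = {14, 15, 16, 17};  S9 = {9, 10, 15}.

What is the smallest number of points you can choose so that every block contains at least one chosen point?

Take H = {8, 9, 16, 17}. Each listed block contains at least one of these, so H is a hitting set of size 4.
No choice of 3 points meets every block, so 4 is the minimum.

4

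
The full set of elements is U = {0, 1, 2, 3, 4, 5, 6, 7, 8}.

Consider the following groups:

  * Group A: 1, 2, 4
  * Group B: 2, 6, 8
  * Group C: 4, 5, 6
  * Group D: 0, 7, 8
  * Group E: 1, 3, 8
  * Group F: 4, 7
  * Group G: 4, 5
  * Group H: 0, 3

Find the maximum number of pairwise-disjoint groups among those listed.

B, F, H are pairwise disjoint (B={2,6,8}; F={4,7}; H={0,3}).
Every remaining group overlaps one of these, and no 4 of the listed groups are pairwise disjoint, so 3 is the maximum.

3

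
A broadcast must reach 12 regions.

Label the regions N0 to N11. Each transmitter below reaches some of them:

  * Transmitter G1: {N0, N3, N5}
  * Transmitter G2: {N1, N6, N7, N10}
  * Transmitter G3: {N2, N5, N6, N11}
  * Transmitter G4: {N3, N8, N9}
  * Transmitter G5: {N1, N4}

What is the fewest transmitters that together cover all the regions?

G1 and G2 and G3 and G4 and G5 together: G1 ∪ G2 ∪ G3 ∪ G4 ∪ G5 = {N0, N1, N2, N3, N4, N5, N6, N7, N8, N9, N10, N11} — every region is covered.
No 4 of the 5 transmitters cover everything (all 5 combinations miss at least one region), so 5 is optimal.

5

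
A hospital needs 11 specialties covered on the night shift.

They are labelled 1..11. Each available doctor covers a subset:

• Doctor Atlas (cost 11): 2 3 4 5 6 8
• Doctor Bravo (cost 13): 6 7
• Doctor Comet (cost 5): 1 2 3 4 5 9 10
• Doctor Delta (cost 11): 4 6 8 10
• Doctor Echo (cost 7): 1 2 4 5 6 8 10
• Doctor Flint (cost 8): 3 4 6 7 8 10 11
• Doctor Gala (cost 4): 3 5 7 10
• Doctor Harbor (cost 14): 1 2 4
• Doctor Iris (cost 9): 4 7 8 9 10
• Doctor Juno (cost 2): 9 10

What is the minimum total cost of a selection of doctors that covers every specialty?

Comet, Flint together cover every specialty (Comet ∪ Flint = {1, 2, 3, 4, 5, 6, 7, 8, 9, 10, 11}); total cost 5 + 8 = 13.
No covering selection has total cost below 13.

13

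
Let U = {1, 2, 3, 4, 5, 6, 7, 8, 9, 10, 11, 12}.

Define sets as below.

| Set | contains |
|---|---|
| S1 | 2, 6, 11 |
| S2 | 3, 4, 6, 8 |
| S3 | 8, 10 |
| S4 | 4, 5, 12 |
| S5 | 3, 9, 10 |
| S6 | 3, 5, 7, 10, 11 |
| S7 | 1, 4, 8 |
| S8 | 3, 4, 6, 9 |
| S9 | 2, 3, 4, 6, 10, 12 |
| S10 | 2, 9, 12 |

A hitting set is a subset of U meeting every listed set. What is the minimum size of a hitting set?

3

The 3 items {2, 4, 10} hit every set.
The sets S1, S5, S7 are pairwise disjoint, so any hitting set needs a separate item for each — at least 3. Hence 3 is optimal.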